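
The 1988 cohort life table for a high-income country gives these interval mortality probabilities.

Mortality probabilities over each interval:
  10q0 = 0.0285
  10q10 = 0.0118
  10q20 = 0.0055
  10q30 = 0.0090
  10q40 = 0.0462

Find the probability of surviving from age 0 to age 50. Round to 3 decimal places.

0.902

50p0 = (1 − 0.0285) × (1 − 0.0118) × (1 − 0.0055) × (1 − 0.0090) × (1 − 0.0462).
= 0.9715 × 0.9882 × 0.9945 × 0.9910 × 0.9538 = 0.902451.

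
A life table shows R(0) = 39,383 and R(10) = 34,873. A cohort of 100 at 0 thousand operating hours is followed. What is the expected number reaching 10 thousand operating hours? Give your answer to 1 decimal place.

The relevant probability is 34,873/39,383 = 0.885484.
Expected number = 100 × 0.885484 = 88.5.

88.5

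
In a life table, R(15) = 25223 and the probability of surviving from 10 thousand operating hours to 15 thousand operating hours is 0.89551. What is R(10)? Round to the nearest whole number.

R(10) = R(15) / p = 25223 / 0.89551 = 28166.

28166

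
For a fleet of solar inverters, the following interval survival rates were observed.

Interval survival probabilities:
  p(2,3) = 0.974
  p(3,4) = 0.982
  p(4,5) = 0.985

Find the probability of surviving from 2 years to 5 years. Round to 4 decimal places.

Survival from 2 to 5 is the product of surviving each interval: 0.974 × 0.982 × 0.985.
= 0.942121.

0.9421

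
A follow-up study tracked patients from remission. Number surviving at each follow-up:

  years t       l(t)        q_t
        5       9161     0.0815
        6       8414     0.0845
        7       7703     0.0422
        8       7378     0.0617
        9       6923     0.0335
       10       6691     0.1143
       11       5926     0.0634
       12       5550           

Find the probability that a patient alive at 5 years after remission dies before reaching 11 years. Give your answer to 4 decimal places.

P(die before 11 | alive at 5) = 1 − l(11)/l(5) = 1 − 5926/9161 = (3235)/9161 = 0.353127.

0.3531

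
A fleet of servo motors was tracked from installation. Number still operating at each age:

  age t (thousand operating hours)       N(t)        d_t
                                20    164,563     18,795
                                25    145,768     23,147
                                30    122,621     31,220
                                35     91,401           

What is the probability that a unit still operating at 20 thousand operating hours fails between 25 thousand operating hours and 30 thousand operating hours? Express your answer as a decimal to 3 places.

This is the probability of reaching 25 but not 30, conditional on being operational at 20: (N(25) − N(30)) / N(20).
= (145,768 − 122,621) / 164,563 = 23,147 / 164,563 = 0.140657.

0.141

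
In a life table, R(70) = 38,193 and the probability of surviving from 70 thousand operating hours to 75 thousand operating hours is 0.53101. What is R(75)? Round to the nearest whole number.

R(75) = R(70) × p = 38,193 × 0.53101 = 20281.

20281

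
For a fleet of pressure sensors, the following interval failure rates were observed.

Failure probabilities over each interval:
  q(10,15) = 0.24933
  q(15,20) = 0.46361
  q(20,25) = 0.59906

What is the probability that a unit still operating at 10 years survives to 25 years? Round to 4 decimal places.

Survival from 10 to 25 is the product of surviving each interval: (1 − 0.24933) × (1 − 0.46361) × (1 − 0.59906).
= 0.75067 × 0.53639 × 0.40094 = 0.161439.

0.1614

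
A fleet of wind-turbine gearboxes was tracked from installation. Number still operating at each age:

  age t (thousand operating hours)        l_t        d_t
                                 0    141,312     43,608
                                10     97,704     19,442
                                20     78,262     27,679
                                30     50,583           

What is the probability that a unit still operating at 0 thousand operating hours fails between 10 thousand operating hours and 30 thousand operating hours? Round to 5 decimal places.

This is the probability of reaching 10 but not 30, conditional on being operational at 0: (l_10 − l_30) / l_0.
= (97,704 − 50,583) / 141,312 = 47,121 / 141,312 = 0.333454.

0.33345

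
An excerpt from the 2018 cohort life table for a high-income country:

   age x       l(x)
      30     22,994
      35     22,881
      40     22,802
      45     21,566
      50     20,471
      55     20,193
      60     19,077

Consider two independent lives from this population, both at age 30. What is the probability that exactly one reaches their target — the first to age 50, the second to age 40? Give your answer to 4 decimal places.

p₁ = l(50)/l(30) = 20,471/22,994 = 0.890276; p₂ = l(40)/l(30) = 22,802/22,994 = 0.991650.
P(exactly one) = p₁(1−p₂) + (1−p₁)p₂ = 0.007434 + 0.108808 = 0.116242.

0.1162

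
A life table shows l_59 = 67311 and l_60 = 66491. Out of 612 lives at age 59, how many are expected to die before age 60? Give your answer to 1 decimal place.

The relevant probability is 1 − 66491/67311 = 0.012182.
Expected number = 612 × 0.012182 = 7.5.

7.5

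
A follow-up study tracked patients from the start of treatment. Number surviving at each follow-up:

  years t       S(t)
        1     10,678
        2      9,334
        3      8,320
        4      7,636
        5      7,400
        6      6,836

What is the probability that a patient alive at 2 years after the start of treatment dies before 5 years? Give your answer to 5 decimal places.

P(die before 5 | alive at 2) = 1 − S(5)/S(2) = 1 − 7,400/9,334 = (1,934)/9,334 = 0.207199.

0.20720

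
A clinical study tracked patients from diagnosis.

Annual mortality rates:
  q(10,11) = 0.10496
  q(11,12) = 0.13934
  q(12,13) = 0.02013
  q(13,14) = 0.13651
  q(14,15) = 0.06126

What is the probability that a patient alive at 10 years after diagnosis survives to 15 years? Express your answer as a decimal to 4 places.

0.6119

P(survive 10→15) = (1 − 0.10496) × (1 − 0.13934) × (1 − 0.02013) × (1 − 0.13651) × (1 − 0.06126).
= 0.89504 × 0.86066 × 0.97987 × 0.86349 × 0.93874 = 0.611850.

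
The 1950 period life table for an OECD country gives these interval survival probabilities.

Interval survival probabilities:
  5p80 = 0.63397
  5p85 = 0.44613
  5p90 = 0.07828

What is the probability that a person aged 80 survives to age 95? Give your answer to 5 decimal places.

15p80 = 0.63397 × 0.44613 × 0.07828.
= 0.022140.

0.02214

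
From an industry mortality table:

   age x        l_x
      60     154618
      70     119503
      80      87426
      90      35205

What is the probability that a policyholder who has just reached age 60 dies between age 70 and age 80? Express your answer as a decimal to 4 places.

0.2075

This is the probability of reaching 70 but not 80, conditional on being alive at 60: (l_70 − l_80) / l_60.
= (119503 − 87426) / 154618 = 32077 / 154618 = 0.207460.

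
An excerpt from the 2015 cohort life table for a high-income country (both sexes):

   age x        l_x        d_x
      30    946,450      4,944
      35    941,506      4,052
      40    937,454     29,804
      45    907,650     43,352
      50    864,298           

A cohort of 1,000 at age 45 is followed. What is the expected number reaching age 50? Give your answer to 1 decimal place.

952.2

The relevant probability is 864,298/907,650 = 0.952237.
Expected number = 1,000 × 0.952237 = 952.2.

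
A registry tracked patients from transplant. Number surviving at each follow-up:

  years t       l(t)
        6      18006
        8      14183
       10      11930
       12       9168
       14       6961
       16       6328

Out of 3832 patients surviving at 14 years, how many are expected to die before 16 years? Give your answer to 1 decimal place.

348.5

The relevant probability is 1 − 6328/6961 = 0.090935.
Expected number = 3832 × 0.090935 = 348.5.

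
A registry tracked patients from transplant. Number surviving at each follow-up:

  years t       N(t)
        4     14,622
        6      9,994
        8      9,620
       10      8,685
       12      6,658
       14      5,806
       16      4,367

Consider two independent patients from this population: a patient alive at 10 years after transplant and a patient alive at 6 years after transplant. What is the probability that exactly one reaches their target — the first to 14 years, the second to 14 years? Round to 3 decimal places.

p₁ = N(14)/N(10) = 5,806/8,685 = 0.668509; p₂ = N(14)/N(6) = 5,806/9,994 = 0.580949.
P(exactly one) = p₁(1−p₂) + (1−p₁)p₂ = 0.280139 + 0.192579 = 0.472719.

0.473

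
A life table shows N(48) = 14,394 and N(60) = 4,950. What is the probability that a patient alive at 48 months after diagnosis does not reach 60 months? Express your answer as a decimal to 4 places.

P(die before 60 | alive at 48) = 1 − N(60)/N(48) = 1 − 4,950/14,394 = (9,444)/14,394 = 0.656107.

0.6561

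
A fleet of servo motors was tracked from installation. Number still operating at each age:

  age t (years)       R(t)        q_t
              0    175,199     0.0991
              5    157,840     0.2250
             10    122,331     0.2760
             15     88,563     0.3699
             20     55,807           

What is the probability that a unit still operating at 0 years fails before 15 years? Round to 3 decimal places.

0.495

P(fail before 15 | operational at 0) = 1 − R(15)/R(0) = 1 − 88,563/175,199 = (86,636)/175,199 = 0.494501.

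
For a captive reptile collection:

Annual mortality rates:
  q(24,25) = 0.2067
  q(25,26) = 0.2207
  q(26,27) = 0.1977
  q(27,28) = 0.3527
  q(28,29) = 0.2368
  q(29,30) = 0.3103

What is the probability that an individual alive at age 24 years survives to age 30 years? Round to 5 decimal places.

Chaining the interval survival probabilities: (1 − 0.2067) × (1 − 0.2207) × (1 − 0.1977) × (1 − 0.3527) × (1 − 0.2368) × (1 − 0.3103).
= 0.7933 × 0.7793 × 0.8023 × 0.6473 × 0.7632 × 0.6897 = 0.168999.

0.16900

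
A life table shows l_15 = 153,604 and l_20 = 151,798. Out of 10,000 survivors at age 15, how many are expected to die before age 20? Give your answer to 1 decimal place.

117.6

The relevant probability is 1 − 151,798/153,604 = 0.011758.
Expected number = 10,000 × 0.011758 = 117.6.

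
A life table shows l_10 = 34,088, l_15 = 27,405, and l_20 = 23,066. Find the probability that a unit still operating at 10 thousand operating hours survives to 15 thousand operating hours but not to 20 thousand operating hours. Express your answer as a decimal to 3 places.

0.127

This is the probability of reaching 15 but not 20, conditional on being operational at 10: (l_15 − l_20) / l_10.
= (27,405 − 23,066) / 34,088 = 4,339 / 34,088 = 0.127288.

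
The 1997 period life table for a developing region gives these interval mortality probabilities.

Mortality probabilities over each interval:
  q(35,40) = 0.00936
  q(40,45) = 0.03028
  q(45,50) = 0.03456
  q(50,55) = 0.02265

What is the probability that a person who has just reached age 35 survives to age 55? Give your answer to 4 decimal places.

Chaining the interval survival probabilities: (1 − 0.00936) × (1 − 0.03028) × (1 − 0.03456) × (1 − 0.02265).
= 0.99064 × 0.96972 × 0.96544 × 0.97735 = 0.906437.

0.9064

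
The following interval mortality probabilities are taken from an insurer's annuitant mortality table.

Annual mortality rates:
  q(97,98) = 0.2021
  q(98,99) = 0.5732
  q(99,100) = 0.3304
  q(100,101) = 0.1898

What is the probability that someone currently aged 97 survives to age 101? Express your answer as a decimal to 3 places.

Survival from 97 to 101 is the product of surviving each interval: (1 − 0.2021) × (1 − 0.5732) × (1 − 0.3304) × (1 − 0.1898).
= 0.7979 × 0.4268 × 0.6696 × 0.8102 = 0.184748.

0.185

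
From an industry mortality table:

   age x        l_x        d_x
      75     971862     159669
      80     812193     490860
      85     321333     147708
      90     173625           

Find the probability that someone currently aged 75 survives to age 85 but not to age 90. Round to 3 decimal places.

0.152

This is the probability of reaching 85 but not 90, conditional on being alive at 75: (l_85 − l_90) / l_75.
= (321333 − 173625) / 971862 = 147708 / 971862 = 0.151985.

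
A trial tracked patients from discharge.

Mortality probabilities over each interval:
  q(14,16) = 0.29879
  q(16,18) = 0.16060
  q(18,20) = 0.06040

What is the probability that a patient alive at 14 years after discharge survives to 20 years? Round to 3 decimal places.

The overall survival probability is (1 − 0.29879) × (1 − 0.16060) × (1 − 0.06040).
= 0.70121 × 0.83940 × 0.93960 = 0.553044.

0.553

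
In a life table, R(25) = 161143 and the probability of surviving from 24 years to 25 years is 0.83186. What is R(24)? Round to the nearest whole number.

193714

R(24) = R(25) / p = 161143 / 0.83186 = 193714.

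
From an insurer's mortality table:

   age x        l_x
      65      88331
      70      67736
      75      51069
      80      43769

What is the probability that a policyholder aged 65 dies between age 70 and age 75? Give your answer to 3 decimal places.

0.189

We want 5|5q65 = (l_70 − l_75)/l_65.
This is the probability of reaching 70 but not 75, conditional on being alive at 65: (l_70 − l_75) / l_65.
= (67736 − 51069) / 88331 = 16667 / 88331 = 0.188688.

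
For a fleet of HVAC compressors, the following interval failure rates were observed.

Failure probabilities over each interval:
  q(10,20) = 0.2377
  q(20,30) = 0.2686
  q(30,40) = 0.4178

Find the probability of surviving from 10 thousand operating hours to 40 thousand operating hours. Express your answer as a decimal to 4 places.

0.3246

Survival from 10 to 40 is the product of surviving each interval: (1 − 0.2377) × (1 − 0.2686) × (1 − 0.4178).
= 0.7623 × 0.7314 × 0.5822 = 0.324603.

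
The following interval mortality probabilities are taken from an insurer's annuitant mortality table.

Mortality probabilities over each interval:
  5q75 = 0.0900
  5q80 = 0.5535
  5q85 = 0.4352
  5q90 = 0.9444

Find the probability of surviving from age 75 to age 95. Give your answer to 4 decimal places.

0.0128

20p75 = (1 − 0.0900) × (1 − 0.5535) × (1 − 0.4352) × (1 − 0.9444).
= 0.9100 × 0.4465 × 0.5648 × 0.0556 = 0.012759.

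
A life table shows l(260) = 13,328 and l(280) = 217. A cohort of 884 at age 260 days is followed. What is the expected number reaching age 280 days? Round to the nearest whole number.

14

The relevant probability is 217/13,328 = 0.016282.
Expected number = 884 × 0.016282 = 14.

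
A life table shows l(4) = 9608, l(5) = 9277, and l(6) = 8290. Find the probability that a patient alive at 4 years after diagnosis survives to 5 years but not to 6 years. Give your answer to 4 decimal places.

This is the probability of reaching 5 but not 6, conditional on being alive at 4: (l(5) − l(6)) / l(4).
= (9277 − 8290) / 9608 = 987 / 9608 = 0.102727.

0.1027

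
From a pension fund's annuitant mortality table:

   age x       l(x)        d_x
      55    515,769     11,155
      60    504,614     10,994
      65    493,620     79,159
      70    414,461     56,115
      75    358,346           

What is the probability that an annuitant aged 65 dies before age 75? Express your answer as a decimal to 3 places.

P(die before 75 | alive at 65) = 1 − l(75)/l(65) = 1 − 358,346/493,620 = (135,274)/493,620 = 0.274045.

0.274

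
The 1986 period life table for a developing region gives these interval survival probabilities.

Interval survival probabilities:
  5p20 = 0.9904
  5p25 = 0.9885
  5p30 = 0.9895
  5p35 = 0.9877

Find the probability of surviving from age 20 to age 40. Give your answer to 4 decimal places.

The overall survival probability is 0.9904 × 0.9885 × 0.9895 × 0.9877.
= 0.956815.

0.9568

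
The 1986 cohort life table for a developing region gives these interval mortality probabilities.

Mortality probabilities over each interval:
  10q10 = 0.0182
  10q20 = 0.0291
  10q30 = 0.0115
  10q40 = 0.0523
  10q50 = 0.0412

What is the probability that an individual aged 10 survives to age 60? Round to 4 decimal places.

0.8562

Chaining the interval survival probabilities: (1 − 0.0182) × (1 − 0.0291) × (1 − 0.0115) × (1 − 0.0523) × (1 − 0.0412).
= 0.9818 × 0.9709 × 0.9885 × 0.9477 × 0.9588 = 0.856196.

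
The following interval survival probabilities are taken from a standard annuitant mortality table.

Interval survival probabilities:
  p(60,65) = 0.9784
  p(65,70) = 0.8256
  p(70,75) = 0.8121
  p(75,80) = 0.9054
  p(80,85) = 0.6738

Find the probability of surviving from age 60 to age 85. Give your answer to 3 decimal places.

0.400

P(survive 60→85) = 0.9784 × 0.8256 × 0.8121 × 0.9054 × 0.6738.
= 0.400191.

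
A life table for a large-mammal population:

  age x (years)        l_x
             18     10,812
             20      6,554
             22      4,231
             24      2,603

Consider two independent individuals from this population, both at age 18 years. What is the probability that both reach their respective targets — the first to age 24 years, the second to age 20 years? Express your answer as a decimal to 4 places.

p₁ = l_24/l_18 = 2,603/10,812 = 0.240751; p₂ = l_20/l_18 = 6,554/10,812 = 0.606178.
P(both) = p₁ × p₂ = 0.240751 × 0.606178 = 0.145938.

0.1459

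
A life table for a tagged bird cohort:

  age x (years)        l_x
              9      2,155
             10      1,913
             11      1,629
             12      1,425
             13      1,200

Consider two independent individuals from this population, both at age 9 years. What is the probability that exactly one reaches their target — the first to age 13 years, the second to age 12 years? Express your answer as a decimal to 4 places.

0.4817

p₁ = l_13/l_9 = 1,200/2,155 = 0.556845; p₂ = l_12/l_9 = 1,425/2,155 = 0.661253.
P(exactly one) = p₁(1−p₂) + (1−p₁)p₂ = 0.188630 + 0.293038 = 0.481667.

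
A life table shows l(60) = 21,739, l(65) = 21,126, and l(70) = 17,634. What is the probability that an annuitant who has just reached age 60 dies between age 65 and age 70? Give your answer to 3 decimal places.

0.161

This is the probability of reaching 65 but not 70, conditional on being alive at 60: (l(65) − l(70)) / l(60).
= (21,126 − 17,634) / 21,739 = 3,492 / 21,739 = 0.160633.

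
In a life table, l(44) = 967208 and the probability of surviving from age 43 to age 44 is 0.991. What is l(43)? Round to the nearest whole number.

l(43) = l(44) / p = 967208 / 0.991 = 975992.

975992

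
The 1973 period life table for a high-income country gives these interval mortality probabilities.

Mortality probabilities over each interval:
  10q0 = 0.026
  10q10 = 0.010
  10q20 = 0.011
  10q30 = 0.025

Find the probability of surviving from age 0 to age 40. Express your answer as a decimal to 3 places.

0.930

40p0 = (1 − 0.026) × (1 − 0.010) × (1 − 0.011) × (1 − 0.025).
= 0.974 × 0.990 × 0.989 × 0.975 = 0.929812.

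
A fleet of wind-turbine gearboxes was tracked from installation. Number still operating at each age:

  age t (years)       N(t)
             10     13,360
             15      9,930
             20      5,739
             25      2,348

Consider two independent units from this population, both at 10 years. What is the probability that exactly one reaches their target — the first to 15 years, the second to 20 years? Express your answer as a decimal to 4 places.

p₁ = N(15)/N(10) = 9,930/13,360 = 0.743263; p₂ = N(20)/N(10) = 5,739/13,360 = 0.429566.
P(exactly one) = p₁(1−p₂) + (1−p₁)p₂ = 0.423982 + 0.110285 = 0.534268.

0.5343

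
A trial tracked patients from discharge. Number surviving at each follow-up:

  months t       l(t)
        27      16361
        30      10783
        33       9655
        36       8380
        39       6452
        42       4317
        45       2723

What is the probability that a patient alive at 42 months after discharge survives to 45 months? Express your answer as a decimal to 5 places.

The conditional survival probability is l(45)/l(42) = 2723/4317 = 0.630762.

0.63076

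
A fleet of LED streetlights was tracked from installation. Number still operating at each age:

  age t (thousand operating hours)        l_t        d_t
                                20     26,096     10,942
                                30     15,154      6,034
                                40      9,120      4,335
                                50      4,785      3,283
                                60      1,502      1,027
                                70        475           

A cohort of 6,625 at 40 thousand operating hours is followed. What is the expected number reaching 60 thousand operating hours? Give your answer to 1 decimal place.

The relevant probability is 1,502/9,120 = 0.164693.
Expected number = 6,625 × 0.164693 = 1091.1.

1091.1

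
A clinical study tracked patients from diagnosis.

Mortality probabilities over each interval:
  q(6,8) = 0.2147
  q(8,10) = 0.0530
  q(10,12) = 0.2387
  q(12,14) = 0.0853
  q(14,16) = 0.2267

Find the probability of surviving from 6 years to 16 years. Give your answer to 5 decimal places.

0.40047

Chaining the interval survival probabilities: (1 − 0.2147) × (1 − 0.0530) × (1 − 0.2387) × (1 − 0.0853) × (1 − 0.2267).
= 0.7853 × 0.9470 × 0.7613 × 0.9147 × 0.7733 = 0.400468.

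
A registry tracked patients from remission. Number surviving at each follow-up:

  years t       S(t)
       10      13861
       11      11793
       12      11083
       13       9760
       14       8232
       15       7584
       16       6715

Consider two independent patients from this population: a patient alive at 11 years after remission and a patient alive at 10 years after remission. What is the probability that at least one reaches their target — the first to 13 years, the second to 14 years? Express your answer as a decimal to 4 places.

p₁ = S(13)/S(11) = 9760/11793 = 0.827610; p₂ = S(14)/S(10) = 8232/13861 = 0.593897.
P(at least one) = 1 − (1−p₁)(1−p₂) = 1 − 0.172390 × 0.406103 = 0.929992.

0.9300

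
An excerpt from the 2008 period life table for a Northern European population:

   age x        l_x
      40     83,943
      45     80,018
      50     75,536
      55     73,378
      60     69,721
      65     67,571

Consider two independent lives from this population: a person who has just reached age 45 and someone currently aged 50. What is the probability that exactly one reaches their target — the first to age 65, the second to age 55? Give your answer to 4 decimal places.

p₁ = l_65/l_45 = 67,571/80,018 = 0.844447; p₂ = l_55/l_50 = 73,378/75,536 = 0.971431.
P(exactly one) = p₁(1−p₂) + (1−p₁)p₂ = 0.024125 + 0.151109 = 0.175234.

0.1752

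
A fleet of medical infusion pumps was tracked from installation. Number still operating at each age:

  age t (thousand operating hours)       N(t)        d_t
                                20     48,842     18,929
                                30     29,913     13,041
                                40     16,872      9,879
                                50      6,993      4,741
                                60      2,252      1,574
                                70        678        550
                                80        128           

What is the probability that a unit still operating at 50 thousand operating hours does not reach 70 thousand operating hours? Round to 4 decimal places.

P(fail before 70 | operational at 50) = 1 − N(70)/N(50) = 1 − 678/6,993 = (6,315)/6,993 = 0.903046.

0.9030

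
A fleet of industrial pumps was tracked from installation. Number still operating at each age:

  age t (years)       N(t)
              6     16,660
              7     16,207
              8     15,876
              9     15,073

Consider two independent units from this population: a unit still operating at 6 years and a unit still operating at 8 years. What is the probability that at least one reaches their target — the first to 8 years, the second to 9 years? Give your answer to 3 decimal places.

0.998

p₁ = N(8)/N(6) = 15,876/16,660 = 0.952941; p₂ = N(9)/N(8) = 15,073/15,876 = 0.949421.
P(at least one) = 1 − (1−p₁)(1−p₂) = 1 − 0.047059 × 0.050579 = 0.997620.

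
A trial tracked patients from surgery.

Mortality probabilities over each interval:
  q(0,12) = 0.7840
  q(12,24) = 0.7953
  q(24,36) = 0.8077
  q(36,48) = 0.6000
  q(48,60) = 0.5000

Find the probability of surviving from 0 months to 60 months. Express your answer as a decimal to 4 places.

The overall survival probability is (1 − 0.7840) × (1 − 0.7953) × (1 − 0.8077) × (1 − 0.6000) × (1 − 0.5000).
= 0.2160 × 0.2047 × 0.1923 × 0.4000 × 0.5000 = 0.001701.

0.0017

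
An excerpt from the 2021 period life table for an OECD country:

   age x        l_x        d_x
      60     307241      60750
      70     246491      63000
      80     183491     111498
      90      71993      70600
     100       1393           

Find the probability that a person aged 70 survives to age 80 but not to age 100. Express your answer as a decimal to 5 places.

0.73876

We want 10|20q70 = (l_80 − l_100)/l_70.
This is the probability of reaching 80 but not 100, conditional on being alive at 70: (l_80 − l_100) / l_70.
= (183491 − 1393) / 246491 = 182098 / 246491 = 0.738761.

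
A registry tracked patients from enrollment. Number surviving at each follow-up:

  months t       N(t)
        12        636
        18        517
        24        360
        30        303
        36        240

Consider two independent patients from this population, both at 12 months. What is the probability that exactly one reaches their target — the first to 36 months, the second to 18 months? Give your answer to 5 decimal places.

0.57675

p₁ = N(36)/N(12) = 240/636 = 0.377358; p₂ = N(18)/N(12) = 517/636 = 0.812893.
P(exactly one) = p₁(1−p₂) + (1−p₁)p₂ = 0.070606 + 0.506141 = 0.576748.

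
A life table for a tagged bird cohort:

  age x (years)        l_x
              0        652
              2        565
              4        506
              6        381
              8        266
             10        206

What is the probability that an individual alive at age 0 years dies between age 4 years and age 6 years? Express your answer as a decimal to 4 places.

0.1917

This is the probability of reaching 4 but not 6, conditional on being alive at 0: (l_4 − l_6) / l_0.
= (506 − 381) / 652 = 125 / 652 = 0.191718.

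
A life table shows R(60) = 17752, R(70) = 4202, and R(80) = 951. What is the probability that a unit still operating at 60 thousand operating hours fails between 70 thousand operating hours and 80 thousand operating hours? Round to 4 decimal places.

This is the probability of reaching 70 but not 80, conditional on being operational at 60: (R(70) − R(80)) / R(60).
= (4202 − 951) / 17752 = 3251 / 17752 = 0.183134.

0.1831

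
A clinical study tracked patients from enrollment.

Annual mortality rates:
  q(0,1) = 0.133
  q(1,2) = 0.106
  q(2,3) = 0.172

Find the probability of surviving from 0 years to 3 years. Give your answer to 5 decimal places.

The overall survival probability is (1 − 0.133) × (1 − 0.106) × (1 − 0.172).
= 0.867 × 0.894 × 0.828 = 0.641781.

0.64178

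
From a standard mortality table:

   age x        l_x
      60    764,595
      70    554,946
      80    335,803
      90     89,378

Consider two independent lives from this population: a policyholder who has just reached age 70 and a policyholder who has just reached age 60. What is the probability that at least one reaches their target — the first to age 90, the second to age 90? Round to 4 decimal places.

p₁ = l_90/l_70 = 89,378/554,946 = 0.161057; p₂ = l_90/l_60 = 89,378/764,595 = 0.116896.
P(at least one) = 1 − (1−p₁)(1−p₂) = 1 − 0.838943 × 0.883104 = 0.259126.

0.2591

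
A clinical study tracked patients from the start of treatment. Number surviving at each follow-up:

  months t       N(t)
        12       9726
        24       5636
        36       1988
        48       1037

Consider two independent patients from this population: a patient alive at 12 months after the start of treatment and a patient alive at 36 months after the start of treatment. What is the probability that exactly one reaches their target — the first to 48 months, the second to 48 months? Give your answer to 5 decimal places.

p₁ = N(48)/N(12) = 1037/9726 = 0.106621; p₂ = N(48)/N(36) = 1037/1988 = 0.521630.
P(exactly one) = p₁(1−p₂) + (1−p₁)p₂ = 0.051004 + 0.466013 = 0.517018.

0.51702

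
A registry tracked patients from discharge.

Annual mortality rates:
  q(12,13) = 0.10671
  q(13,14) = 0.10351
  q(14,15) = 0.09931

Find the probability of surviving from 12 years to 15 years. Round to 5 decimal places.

0.72130

P(survive 12→15) = (1 − 0.10671) × (1 − 0.10351) × (1 − 0.09931).
= 0.89329 × 0.89649 × 0.90069 = 0.721296.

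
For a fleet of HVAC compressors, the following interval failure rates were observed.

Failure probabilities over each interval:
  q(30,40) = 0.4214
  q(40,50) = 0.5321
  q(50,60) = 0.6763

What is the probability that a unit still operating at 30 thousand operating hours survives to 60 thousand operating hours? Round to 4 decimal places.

Survival from 30 to 60 is the product of surviving each interval: (1 − 0.4214) × (1 − 0.5321) × (1 − 0.6763).
= 0.5786 × 0.4679 × 0.3237 = 0.087634.

0.0876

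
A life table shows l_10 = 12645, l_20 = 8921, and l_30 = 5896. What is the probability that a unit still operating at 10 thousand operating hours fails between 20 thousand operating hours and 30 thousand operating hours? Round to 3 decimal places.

0.239

This is the probability of reaching 20 but not 30, conditional on being operational at 10: (l_20 − l_30) / l_10.
= (8921 − 5896) / 12645 = 3025 / 12645 = 0.239225.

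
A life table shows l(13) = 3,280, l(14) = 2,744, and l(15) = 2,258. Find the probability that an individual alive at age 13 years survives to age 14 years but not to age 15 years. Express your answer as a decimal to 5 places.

This is the probability of reaching 14 but not 15, conditional on being alive at 13: (l(14) − l(15)) / l(13).
= (2,744 − 2,258) / 3,280 = 486 / 3,280 = 0.148171.

0.14817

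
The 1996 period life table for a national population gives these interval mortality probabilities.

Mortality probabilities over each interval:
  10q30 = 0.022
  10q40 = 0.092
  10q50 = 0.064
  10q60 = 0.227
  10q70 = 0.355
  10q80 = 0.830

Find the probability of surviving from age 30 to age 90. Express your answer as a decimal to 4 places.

Survival from 30 to 90 is the product of surviving each interval: (1 − 0.022) × (1 − 0.092) × (1 − 0.064) × (1 − 0.227) × (1 − 0.355) × (1 − 0.830).
= 0.978 × 0.908 × 0.936 × 0.773 × 0.645 × 0.170 = 0.070451.

0.0705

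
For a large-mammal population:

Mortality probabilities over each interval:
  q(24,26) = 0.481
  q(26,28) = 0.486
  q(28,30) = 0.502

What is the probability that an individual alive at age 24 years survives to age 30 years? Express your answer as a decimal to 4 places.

0.1328

The overall survival probability is (1 − 0.481) × (1 − 0.486) × (1 − 0.502).
= 0.519 × 0.514 × 0.498 = 0.132849.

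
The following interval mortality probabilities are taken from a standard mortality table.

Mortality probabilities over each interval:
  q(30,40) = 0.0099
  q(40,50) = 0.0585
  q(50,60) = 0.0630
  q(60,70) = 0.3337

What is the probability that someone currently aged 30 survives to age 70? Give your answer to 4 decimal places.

0.5820

The overall survival probability is (1 − 0.0099) × (1 − 0.0585) × (1 − 0.0630) × (1 − 0.3337).
= 0.9901 × 0.9415 × 0.9370 × 0.6663 = 0.581981.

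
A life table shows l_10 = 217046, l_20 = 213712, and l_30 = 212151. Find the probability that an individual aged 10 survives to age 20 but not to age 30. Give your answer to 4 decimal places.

0.0072

We want 10|10q10 = (l_20 − l_30)/l_10.
This is the probability of reaching 20 but not 30, conditional on being alive at 10: (l_20 − l_30) / l_10.
= (213712 − 212151) / 217046 = 1561 / 217046 = 0.007192.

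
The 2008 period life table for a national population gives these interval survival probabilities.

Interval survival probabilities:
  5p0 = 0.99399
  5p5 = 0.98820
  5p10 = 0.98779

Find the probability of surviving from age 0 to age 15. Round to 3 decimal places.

0.970

15p0 = 0.99399 × 0.98820 × 0.98779.
= 0.970268.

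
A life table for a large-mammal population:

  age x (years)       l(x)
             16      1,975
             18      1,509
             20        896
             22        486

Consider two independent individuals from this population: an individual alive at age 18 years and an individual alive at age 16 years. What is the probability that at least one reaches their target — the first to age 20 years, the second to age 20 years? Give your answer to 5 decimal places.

p₁ = l(20)/l(18) = 896/1,509 = 0.593771; p₂ = l(20)/l(16) = 896/1,975 = 0.453671.
P(at least one) = 1 − (1−p₁)(1−p₂) = 1 − 0.406229 × 0.546329 = 0.778065.

0.77807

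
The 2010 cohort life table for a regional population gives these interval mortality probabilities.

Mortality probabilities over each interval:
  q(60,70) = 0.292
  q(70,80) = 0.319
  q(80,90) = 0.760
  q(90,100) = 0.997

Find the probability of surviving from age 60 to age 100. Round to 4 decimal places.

0.0003

Survival from 60 to 100 is the product of surviving each interval: (1 − 0.292) × (1 − 0.319) × (1 − 0.760) × (1 − 0.997).
= 0.708 × 0.681 × 0.240 × 0.003 = 0.000347.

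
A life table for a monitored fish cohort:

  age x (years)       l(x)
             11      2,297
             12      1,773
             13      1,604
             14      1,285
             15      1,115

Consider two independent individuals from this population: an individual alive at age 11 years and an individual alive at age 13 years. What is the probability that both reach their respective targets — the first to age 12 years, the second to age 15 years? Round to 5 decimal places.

p₁ = l(12)/l(11) = 1,773/2,297 = 0.771876; p₂ = l(15)/l(13) = 1,115/1,604 = 0.695137.
P(both) = p₁ × p₂ = 0.771876 × 0.695137 = 0.536560.

0.53656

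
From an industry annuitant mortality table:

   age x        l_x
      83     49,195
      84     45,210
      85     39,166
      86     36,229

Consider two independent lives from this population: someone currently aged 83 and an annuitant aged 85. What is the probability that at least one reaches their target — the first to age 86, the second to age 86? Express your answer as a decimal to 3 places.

0.980

p₁ = l_86/l_83 = 36,229/49,195 = 0.736437; p₂ = l_86/l_85 = 36,229/39,166 = 0.925011.
P(at least one) = 1 − (1−p₁)(1−p₂) = 1 − 0.263563 × 0.074989 = 0.980236.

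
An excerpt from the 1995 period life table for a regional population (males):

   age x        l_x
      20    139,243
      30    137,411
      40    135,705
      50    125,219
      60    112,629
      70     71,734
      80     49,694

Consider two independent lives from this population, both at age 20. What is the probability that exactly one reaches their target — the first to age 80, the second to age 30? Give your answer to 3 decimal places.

0.639

p₁ = l_80/l_20 = 49,694/139,243 = 0.356887; p₂ = l_30/l_20 = 137,411/139,243 = 0.986843.
P(exactly one) = p₁(1−p₂) + (1−p₁)p₂ = 0.004696 + 0.634652 = 0.639347.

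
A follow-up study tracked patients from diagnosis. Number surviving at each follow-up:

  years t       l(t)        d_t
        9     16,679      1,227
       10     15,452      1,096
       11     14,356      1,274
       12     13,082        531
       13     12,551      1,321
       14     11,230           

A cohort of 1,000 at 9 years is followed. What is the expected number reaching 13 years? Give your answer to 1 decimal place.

752.5

The relevant probability is 12,551/16,679 = 0.752503.
Expected number = 1,000 × 0.752503 = 752.5.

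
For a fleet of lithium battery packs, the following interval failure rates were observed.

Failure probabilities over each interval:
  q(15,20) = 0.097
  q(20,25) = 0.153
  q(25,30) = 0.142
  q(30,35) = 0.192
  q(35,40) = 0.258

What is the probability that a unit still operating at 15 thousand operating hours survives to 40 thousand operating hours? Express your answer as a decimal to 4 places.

P(survive 15→40) = (1 − 0.097) × (1 − 0.153) × (1 − 0.142) × (1 − 0.192) × (1 − 0.258).
= 0.903 × 0.847 × 0.858 × 0.808 × 0.742 = 0.393436.

0.3934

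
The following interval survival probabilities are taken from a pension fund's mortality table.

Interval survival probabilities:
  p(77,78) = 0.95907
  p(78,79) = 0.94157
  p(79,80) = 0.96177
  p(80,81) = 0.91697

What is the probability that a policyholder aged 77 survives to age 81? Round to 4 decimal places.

0.7964

P(survive 77→81) = 0.95907 × 0.94157 × 0.96177 × 0.91697.
= 0.796396.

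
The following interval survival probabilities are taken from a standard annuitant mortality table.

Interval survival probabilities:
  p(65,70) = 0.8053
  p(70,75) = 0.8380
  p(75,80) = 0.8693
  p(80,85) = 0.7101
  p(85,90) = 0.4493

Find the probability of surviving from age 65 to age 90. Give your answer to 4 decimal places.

The overall survival probability is 0.8053 × 0.8380 × 0.8693 × 0.7101 × 0.4493.
= 0.187166.

0.1872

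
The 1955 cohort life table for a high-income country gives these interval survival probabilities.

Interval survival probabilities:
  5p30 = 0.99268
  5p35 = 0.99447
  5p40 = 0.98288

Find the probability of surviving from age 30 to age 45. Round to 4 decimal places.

0.9703

Chaining the interval survival probabilities: 0.99268 × 0.99447 × 0.98288.
= 0.970290.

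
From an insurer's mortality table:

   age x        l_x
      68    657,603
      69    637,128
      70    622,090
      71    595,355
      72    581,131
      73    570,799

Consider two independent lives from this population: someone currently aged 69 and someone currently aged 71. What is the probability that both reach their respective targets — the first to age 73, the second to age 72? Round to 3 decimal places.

0.874

p₁ = l_73/l_69 = 570,799/637,128 = 0.895894; p₂ = l_72/l_71 = 581,131/595,355 = 0.976108.
P(both) = p₁ × p₂ = 0.895894 × 0.976108 = 0.874489.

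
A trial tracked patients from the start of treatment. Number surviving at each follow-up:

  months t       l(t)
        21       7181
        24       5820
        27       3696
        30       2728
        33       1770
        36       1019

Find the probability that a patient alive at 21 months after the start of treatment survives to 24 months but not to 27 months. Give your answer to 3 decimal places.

0.296

This is the probability of reaching 24 but not 27, conditional on being alive at 21: (l(24) − l(27)) / l(21).
= (5820 − 3696) / 7181 = 2124 / 7181 = 0.295781.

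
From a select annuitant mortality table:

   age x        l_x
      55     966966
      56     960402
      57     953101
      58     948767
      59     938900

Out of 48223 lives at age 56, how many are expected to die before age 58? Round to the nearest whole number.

The relevant probability is 1 − 948767/960402 = 0.012115.
Expected number = 48223 × 0.012115 = 584.

584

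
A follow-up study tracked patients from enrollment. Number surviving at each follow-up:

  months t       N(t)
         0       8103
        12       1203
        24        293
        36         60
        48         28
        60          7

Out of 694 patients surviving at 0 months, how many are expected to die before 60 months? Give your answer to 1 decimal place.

693.4

The relevant probability is 1 − 7/8103 = 0.999136.
Expected number = 694 × 0.999136 = 693.4.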